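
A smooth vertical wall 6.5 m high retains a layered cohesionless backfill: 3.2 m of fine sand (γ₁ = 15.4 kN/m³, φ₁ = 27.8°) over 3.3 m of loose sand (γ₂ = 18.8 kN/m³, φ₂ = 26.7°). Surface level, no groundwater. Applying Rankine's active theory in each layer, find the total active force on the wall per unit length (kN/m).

129 kN/m

K_a1 = tan²(45°−27.8°/2) = 0.3639; K_a2 = tan²(45°−26.7°/2) = 0.3800.
Layer 1: σ at base = K_a1 γ₁ h₁ = 17.93 kPa; P₁ = ½×17.93×3.2 = 28.69.
Layer 2: σ_v at top = γ₁h₁ = 49.28; σ_h top = K_a2×49.28 = 18.72; σ_h base = K_a2×(49.28+18.8×3.3) = 42.30.
P₂ = ½(18.72+42.30)×3.3 = 100.7. Total P_a = 28.69+100.7 = 129.4 kN/m.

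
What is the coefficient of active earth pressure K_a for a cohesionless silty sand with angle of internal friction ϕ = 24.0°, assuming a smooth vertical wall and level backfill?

0.422

K_a = (1 − sin φ)/(1 + sin φ) = (1 − sin 24.0°)/(1 + sin 24.0°) = 0.4217.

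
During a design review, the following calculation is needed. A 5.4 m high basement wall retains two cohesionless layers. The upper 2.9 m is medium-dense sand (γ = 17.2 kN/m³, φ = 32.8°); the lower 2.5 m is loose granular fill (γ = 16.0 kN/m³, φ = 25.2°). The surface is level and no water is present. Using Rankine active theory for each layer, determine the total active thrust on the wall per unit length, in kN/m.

91.9 kN/m

K_a1 = tan²(45°−32.8°/2) = 0.2973; K_a2 = tan²(45°−25.2°/2) = 0.4027.
Layer 1: σ at base = K_a1 γ₁ h₁ = 14.83 kPa; P₁ = ½×14.83×2.9 = 21.50.
Layer 2: σ_v at top = γ₁h₁ = 49.88; σ_h top = K_a2×49.88 = 20.09; σ_h base = K_a2×(49.88+16.0×2.5) = 36.20.
P₂ = ½(20.09+36.20)×2.5 = 70.36. Total P_a = 21.50+70.36 = 91.86 kN/m.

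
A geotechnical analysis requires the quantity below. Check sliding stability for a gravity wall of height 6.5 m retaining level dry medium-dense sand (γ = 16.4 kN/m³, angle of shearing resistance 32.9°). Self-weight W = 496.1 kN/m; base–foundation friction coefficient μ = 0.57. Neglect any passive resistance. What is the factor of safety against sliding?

2.76

K_a = tan²(45° − 32.9°/2) = 0.2960.
P_a = ½K_aγH² = 0.5×0.2960×16.4×6.5² = 102.6 kN/m, acting at H/3 = 2.167 m above the base.
FS_sliding = μW / P_a = 0.57×496.1 / 102.6 = 2.757.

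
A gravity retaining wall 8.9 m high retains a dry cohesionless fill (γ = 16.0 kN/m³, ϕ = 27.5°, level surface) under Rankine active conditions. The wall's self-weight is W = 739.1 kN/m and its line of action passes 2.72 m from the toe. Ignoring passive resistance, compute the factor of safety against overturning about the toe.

2.90

K_a = tan²(45° − 27.5°/2) = 0.3682.
P_a = ½K_aγH² = 0.5×0.3682×16.0×8.9² = 233.3 kN/m, acting at H/3 = 2.967 m above the base.
Overturning moment M_o = P_a × H/3 = 233.3 × 2.967 = 692.2.
Resisting moment M_r = W × 2.72 = 739.1 × 2.72 = 2010.
FS_overturning = M_r/M_o = 2010/692.2 = 2.904.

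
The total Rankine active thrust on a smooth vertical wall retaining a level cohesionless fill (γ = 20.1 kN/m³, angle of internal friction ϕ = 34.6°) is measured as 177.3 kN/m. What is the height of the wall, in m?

K_a = 0.2756. P_a = ½ K_a γ H² ⇒ H = √(2P_a/(K_a γ)).
H = √(2×177.3/(0.2756×20.1)) = 8.000 m.

8.00 m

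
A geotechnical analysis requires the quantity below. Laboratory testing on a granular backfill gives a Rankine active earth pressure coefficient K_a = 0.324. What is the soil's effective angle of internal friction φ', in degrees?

K_a = tan²(45° − φ/2) ⇒ 45° − φ/2 = arctan(√0.324) = 29.65°.
φ = 2(45° − 29.65°) = 30.70°.

30.7°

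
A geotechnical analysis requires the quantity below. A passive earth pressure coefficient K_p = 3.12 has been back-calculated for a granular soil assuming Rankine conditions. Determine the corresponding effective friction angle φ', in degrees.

31.0°

K_p = (1+sin φ)/(1−sin φ) ⇒ sin φ = (K_p − 1)/(K_p + 1) = 0.5146.
φ = arcsin(0.5146) = 30.97°.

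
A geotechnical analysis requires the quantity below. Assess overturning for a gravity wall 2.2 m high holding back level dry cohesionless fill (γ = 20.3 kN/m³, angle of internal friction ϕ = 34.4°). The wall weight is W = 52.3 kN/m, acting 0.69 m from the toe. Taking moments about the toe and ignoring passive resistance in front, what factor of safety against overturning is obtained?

3.60

K_a = tan²(45° − 34.4°/2) = 0.2780.
P_a = ½K_aγH² = 0.5×0.2780×20.3×2.2² = 13.66 kN/m, acting at H/3 = 0.7333 m above the base.
Overturning moment M_o = P_a × H/3 = 13.66 × 0.7333 = 10.01.
Resisting moment M_r = W × 0.69 = 52.3 × 0.69 = 36.09.
FS_overturning = M_r/M_o = 36.09/10.01 = 3.603.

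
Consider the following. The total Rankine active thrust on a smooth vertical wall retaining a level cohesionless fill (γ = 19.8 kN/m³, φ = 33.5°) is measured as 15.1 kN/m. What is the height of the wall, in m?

2.30 m

K_a = 0.2887. P_a = ½ K_a γ H² ⇒ H = √(2P_a/(K_a γ)).
H = √(2×15.1/(0.2887×19.8)) = 2.298 m.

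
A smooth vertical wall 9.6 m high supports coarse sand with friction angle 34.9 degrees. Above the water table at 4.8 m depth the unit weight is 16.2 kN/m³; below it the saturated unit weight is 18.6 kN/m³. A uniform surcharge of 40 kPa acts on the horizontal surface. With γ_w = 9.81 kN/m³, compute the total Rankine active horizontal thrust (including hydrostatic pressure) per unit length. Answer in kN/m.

397 kN/m

K_a = tan²(45° − φ/2) = 0.2721.
γ' = 18.6 − 9.81 = 8.790 kN/m³. h₂ = H − d_w = 4.8 m.
σ'_h: at surface K_a·q = 10.89; at WT K_a(q+γd_w) = 32.05; at base K_a(q+γd_w+γ'h₂) = 43.53 kPa.
P₁ = ½(10.89+32.05)×4.8 = 103.0; P₂ = ½(32.05+43.53)×4.8 = 181.4; P_w = ½γ_w h₂² = 113.0.
Total = 103.0+181.4+113.0 = 397.4 kN/m.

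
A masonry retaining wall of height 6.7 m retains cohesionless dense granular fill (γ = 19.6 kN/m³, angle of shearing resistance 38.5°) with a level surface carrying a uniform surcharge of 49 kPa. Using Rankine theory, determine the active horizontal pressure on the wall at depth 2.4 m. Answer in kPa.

K_a = (1 − sin φ)/(1 + sin φ) = 0.2327.
σ_v = γz + q = 19.6 × 2.4 + 49 = 96.04 kPa.
σ_h = K_a σ_v = 0.2327 × 96.04 = 22.34 kPa.

22.3 kPa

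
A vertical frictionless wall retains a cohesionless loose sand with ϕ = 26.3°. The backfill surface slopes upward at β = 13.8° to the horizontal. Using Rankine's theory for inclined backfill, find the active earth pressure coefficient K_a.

0.432

K_a = cos β · (cos β − √(cos²β − cos²φ)) / (cos β + √(cos²β − cos²φ)).
cos β = 0.9711, cos φ = 0.8965, √(cos²β − cos²φ) = 0.3734.
K_a = 0.9711 × (0.9711 − 0.3734)/(0.9711 + 0.3734) = 0.4318.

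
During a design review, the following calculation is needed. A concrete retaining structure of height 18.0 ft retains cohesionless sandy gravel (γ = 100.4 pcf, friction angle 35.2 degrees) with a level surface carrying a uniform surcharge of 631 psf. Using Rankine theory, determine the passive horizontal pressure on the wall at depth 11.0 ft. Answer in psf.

6460 psf

K_p = (1 + sin φ)/(1 − sin φ) = 3.722.
σ_v = γz + q = 100.4 × 11.0 + 631 = 1735 psf.
σ_h = K_p σ_v = 3.722 × 1735 = 6459 psf.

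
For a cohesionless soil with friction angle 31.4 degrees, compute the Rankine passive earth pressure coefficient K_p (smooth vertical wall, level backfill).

3.18

K_p = (1 + sin φ)/(1 − sin φ) = tan²(45° + 31.4°/2) = 3.175.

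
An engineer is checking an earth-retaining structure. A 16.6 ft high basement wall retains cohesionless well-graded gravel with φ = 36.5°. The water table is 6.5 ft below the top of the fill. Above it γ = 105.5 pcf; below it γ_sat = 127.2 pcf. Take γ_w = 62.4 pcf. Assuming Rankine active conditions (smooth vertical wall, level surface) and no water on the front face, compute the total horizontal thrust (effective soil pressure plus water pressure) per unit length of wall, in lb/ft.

K_a = tan²(45° − φ/2) = 0.2541.
γ' = 127.2 − 62.4 = 64.80 pcf. Depth below WT = 10.1 ft.
σ'_h at WT = K_a γ d_w = 174.2 psf; at base = 174.2 + K_a γ' × 10.1 = 340.5 psf.
P₁ (0–6.5 ft) = ½×174.2×6.5 = 566.2. P₂ (6.5–16.6 ft) = ½(174.2+340.5)×10.1 = 2599.
P_w = ½ γ_w h₂² = 0.5×62.4×10.1² = 3183. Total = 566.2+2599+3183 = 6348 lb/ft.

6350 lb/ft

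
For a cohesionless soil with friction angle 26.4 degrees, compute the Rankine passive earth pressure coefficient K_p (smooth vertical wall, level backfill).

K_p = (1 + sin φ)/(1 − sin φ) = tan²(45° + 26.4°/2) = 2.601.

2.60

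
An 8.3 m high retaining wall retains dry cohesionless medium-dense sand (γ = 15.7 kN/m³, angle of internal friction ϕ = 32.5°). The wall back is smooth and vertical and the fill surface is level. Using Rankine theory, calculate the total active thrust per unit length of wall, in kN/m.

K_a = tan²(45° − φ/2) = 0.3010.
P_a = ½ K_a γ H² = 0.5 × 0.3010 × 15.7 × 8.3² = 162.8 kN/m.

163 kN/m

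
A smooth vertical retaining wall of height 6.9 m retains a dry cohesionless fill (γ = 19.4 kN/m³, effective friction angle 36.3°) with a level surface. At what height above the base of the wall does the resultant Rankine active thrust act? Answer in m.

K_a = 0.2563.
The pressure distribution is triangular, so the resultant acts at H/3 above the base = 6.9/3 = 2.300 m.

2.30 m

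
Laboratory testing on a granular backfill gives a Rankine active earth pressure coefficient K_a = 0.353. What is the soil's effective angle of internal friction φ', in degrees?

K_a = tan²(45° − φ/2) ⇒ 45° − φ/2 = arctan(√0.353) = 30.72°.
φ = 2(45° − 30.72°) = 28.57°.

28.6°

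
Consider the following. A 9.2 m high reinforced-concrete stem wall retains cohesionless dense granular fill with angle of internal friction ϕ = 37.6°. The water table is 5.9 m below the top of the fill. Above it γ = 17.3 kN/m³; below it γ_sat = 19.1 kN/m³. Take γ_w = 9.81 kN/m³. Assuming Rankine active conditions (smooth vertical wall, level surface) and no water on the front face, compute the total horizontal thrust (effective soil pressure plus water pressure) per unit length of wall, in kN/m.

K_a = tan²(45° − φ/2) = 0.2421.
γ' = 19.1 − 9.81 = 9.290 kN/m³. Depth below WT = 3.3 m.
σ'_h at WT = K_a γ d_w = 24.71 kPa; at base = 24.71 + K_a γ' × 3.3 = 32.14 kPa.
P₁ (0–5.9 m) = ½×24.71×5.9 = 72.91. P₂ (5.9–9.2 m) = ½(24.71+32.14)×3.3 = 93.80.
P_w = ½ γ_w h₂² = 0.5×9.81×3.3² = 53.42. Total = 72.91+93.80+53.42 = 220.1 kN/m.

220 kN/m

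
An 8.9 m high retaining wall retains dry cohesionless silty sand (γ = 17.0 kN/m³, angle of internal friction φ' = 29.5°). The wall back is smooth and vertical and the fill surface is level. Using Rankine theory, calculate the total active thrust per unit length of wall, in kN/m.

K_a = tan²(45° − φ/2) = 0.3401.
P_a = ½ K_a γ H² = 0.5 × 0.3401 × 17.0 × 8.9² = 229.0 kN/m.

229 kN/m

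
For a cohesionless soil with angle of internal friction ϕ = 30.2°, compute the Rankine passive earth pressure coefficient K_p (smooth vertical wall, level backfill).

K_p = (1 + sin φ)/(1 − sin φ) = tan²(45° + 30.2°/2) = 3.024.

3.02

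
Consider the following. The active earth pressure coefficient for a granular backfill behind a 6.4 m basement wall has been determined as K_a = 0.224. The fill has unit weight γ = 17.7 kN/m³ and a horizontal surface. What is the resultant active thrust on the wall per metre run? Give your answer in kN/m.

P = ½ K_a γ H² = 0.5 × 0.224 × 17.7 × 6.4² = 81.20 kN/m.

81.2 kN/m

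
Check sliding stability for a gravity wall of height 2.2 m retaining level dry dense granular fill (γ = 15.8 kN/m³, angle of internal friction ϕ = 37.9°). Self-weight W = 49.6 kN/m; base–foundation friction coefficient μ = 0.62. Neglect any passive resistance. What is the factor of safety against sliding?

3.37

K_a = tan²(45° − 37.9°/2) = 0.2389.
P_a = ½K_aγH² = 0.5×0.2389×15.8×2.2² = 9.136 kN/m, acting at H/3 = 0.7333 m above the base.
FS_sliding = μW / P_a = 0.62×49.6 / 9.136 = 3.366.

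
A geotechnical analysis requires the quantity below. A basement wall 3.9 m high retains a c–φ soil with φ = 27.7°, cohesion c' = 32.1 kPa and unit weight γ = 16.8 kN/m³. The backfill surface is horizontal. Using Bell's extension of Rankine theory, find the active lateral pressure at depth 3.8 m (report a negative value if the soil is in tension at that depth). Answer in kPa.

K_a = (1 − sin φ)/(1 + sin φ) = 0.3653.
σ_a = K_a γ z − 2c√K_a = 0.3653×16.8×3.8 − 2×32.1×0.6044 = -15.48 kPa.

-15.5 kPa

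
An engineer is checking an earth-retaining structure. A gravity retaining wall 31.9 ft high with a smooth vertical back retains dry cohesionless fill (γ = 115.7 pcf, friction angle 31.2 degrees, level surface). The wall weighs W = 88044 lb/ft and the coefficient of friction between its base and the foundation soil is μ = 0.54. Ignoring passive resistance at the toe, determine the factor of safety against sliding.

2.54

K_a = tan²(45° − 31.2°/2) = 0.3175.
P_a = ½K_aγH² = 0.5×0.3175×115.7×31.9² = 18690 lb/ft, acting at H/3 = 10.63 ft above the base.
FS_sliding = μW / P_a = 0.54×88044 / 18690 = 2.544.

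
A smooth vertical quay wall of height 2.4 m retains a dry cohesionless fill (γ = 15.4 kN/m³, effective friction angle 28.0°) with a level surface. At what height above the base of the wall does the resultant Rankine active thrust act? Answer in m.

K_a = 0.3610.
The pressure distribution is triangular, so the resultant acts at H/3 above the base = 2.4/3 = 0.8000 m.

0.800 m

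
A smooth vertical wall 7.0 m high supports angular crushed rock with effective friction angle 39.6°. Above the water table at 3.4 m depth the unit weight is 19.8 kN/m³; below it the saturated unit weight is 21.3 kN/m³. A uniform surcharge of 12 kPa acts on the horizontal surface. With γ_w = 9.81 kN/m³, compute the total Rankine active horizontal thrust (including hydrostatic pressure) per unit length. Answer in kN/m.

K_a = tan²(45° − φ/2) = 0.2214.
γ' = 21.3 − 9.81 = 11.49 kN/m³. h₂ = H − d_w = 3.6 m.
σ'_h: at surface K_a·q = 2.657; at WT K_a(q+γd_w) = 17.56; at base K_a(q+γd_w+γ'h₂) = 26.72 kPa.
P₁ = ½(2.657+17.56)×3.4 = 34.38; P₂ = ½(17.56+26.72)×3.6 = 79.72; P_w = ½γ_w h₂² = 63.57.
Total = 34.38+79.72+63.57 = 177.7 kN/m.

178 kN/m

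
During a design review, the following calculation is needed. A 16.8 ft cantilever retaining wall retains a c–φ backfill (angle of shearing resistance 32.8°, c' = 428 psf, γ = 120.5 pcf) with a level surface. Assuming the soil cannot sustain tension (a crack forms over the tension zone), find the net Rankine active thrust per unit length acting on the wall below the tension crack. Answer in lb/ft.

255 lb/ft

K_a = 0.2973; √K_a = 0.5452.
Tension-crack depth z_c = 2c/(γ√K_a) = 2×428/(120.5×0.5452) = 13.03 ft.
σ_a at base = K_a γ H − 2c√K_a = 0.2973×120.5×16.8 − 2×428×0.5452 = 135.1 psf.
P_a = ½ × 135.1 × (H − z_c) = 0.5×135.1×3.771 = 254.7 lb/ft.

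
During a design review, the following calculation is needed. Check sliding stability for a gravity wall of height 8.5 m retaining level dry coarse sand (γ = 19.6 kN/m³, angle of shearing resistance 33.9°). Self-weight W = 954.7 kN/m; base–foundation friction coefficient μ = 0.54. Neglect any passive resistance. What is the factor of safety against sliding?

2.56

K_a = tan²(45° − 33.9°/2) = 0.2839.
P_a = ½K_aγH² = 0.5×0.2839×19.6×8.5² = 201.0 kN/m, acting at H/3 = 2.833 m above the base.
FS_sliding = μW / P_a = 0.54×954.7 / 201.0 = 2.565.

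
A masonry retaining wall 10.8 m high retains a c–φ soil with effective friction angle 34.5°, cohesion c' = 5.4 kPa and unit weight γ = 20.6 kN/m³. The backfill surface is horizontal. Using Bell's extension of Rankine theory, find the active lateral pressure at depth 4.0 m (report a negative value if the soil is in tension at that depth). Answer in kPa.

17.1 kPa

K_a = (1 − sin φ)/(1 + sin φ) = 0.2768.
σ_a = K_a γ z − 2c√K_a = 0.2768×20.6×4.0 − 2×5.4×0.5261 = 17.13 kPa.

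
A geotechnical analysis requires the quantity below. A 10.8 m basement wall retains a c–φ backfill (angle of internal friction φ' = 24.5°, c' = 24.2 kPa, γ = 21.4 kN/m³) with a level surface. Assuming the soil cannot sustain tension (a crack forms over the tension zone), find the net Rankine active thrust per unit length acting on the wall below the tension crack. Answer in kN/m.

K_a = 0.4137; √K_a = 0.6432.
Tension-crack depth z_c = 2c/(γ√K_a) = 2×24.2/(21.4×0.6432) = 3.516 m.
σ_a at base = K_a γ H − 2c√K_a = 0.4137×21.4×10.8 − 2×24.2×0.6432 = 64.49 kPa.
P_a = ½ × 64.49 × (H − z_c) = 0.5×64.49×7.284 = 234.9 kN/m.

235 kN/m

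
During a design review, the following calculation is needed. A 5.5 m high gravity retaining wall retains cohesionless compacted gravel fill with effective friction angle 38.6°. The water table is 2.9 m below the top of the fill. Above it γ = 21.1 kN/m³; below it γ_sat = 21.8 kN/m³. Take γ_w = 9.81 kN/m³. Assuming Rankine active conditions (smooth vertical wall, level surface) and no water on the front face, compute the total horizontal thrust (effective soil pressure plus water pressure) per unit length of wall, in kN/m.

99.9 kN/m

K_a = tan²(45° − φ/2) = 0.2316.
γ' = 21.8 − 9.81 = 11.99 kN/m³. Depth below WT = 2.6 m.
σ'_h at WT = K_a γ d_w = 14.17 kPa; at base = 14.17 + K_a γ' × 2.6 = 21.39 kPa.
P₁ (0–2.9 m) = ½×14.17×2.9 = 20.55. P₂ (2.9–5.5 m) = ½(14.17+21.39)×2.6 = 46.24.
P_w = ½ γ_w h₂² = 0.5×9.81×2.6² = 33.16. Total = 20.55+46.24+33.16 = 99.94 kN/m.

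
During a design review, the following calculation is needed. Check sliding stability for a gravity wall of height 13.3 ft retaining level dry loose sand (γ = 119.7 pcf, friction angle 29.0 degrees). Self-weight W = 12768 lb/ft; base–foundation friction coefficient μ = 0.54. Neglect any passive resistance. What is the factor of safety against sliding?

K_a = tan²(45° − 29.0°/2) = 0.3470.
P_a = ½K_aγH² = 0.5×0.3470×119.7×13.3² = 3673 lb/ft, acting at H/3 = 4.433 ft above the base.
FS_sliding = μW / P_a = 0.54×12768 / 3673 = 1.877.

1.88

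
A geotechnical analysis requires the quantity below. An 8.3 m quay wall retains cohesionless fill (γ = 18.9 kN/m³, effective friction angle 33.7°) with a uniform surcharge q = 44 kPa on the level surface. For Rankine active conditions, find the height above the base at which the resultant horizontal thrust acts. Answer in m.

3.26 m

K_a = 0.2863.
Triangular part P₁ = ½K_aγH² = 186.4 at H/3 = 2.767 m; rectangular part P₂ = K_a q H = 104.6 at H/2 = 4.150 m.
ȳ = (P₁·2.767 + P₂·4.150)/(P₁+P₂) = 3.264 m.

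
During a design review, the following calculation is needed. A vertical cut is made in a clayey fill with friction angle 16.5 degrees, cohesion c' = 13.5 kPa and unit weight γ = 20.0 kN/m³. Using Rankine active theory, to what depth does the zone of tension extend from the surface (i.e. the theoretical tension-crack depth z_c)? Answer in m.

1.81 m

K_a = tan²(45° − 16.5°/2) = 0.5576; √K_a = 0.7467.
The active pressure is zero where K_a γ z = 2c√K_a, so z_c = 2c/(γ√K_a) = 2×13.5/(20.0×0.7467) = 1.808 m.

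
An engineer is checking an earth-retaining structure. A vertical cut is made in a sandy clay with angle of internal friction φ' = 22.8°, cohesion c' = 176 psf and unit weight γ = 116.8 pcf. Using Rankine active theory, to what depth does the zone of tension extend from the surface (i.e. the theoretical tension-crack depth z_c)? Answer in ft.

4.54 ft

K_a = tan²(45° − 22.8°/2) = 0.4414; √K_a = 0.6644.
The active pressure is zero where K_a γ z = 2c√K_a, so z_c = 2c/(γ√K_a) = 2×176/(116.8×0.6644) = 4.536 ft.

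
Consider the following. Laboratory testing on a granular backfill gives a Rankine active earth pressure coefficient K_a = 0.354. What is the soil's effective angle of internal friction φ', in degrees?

28.5°

K_a = tan²(45° − φ/2) ⇒ 45° − φ/2 = arctan(√0.354) = 30.75°.
φ = 2(45° − 30.75°) = 28.50°.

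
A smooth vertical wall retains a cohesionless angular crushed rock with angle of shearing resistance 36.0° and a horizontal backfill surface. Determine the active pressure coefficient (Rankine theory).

K_a = (1 − sin φ)/(1 + sin φ) = (1 − sin 36.0°)/(1 + sin 36.0°) = 0.2596.

0.260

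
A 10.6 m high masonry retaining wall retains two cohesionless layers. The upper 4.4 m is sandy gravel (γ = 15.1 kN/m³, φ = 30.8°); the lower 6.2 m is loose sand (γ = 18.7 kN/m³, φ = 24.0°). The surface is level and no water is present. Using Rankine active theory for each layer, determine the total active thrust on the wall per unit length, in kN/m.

K_a1 = tan²(45°−30.8°/2) = 0.3227; K_a2 = tan²(45°−24.0°/2) = 0.4217.
Layer 1: σ at base = K_a1 γ₁ h₁ = 21.44 kPa; P₁ = ½×21.44×4.4 = 47.17.
Layer 2: σ_v at top = γ₁h₁ = 66.44; σ_h top = K_a2×66.44 = 28.02; σ_h base = K_a2×(66.44+18.7×6.2) = 76.92.
P₂ = ½(28.02+76.92)×6.2 = 325.3. Total P_a = 47.17+325.3 = 372.5 kN/m.

372 kN/m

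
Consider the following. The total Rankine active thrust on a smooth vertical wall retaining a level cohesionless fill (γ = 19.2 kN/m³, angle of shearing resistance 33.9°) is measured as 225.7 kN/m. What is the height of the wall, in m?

K_a = 0.2839. P_a = ½ K_a γ H² ⇒ H = √(2P_a/(K_a γ)).
H = √(2×225.7/(0.2839×19.2)) = 9.100 m.

9.10 m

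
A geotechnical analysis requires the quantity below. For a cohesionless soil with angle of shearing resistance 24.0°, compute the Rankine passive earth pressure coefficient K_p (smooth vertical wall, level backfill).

K_p = (1 + sin φ)/(1 − sin φ) = tan²(45° + 24.0°/2) = 2.371.

2.37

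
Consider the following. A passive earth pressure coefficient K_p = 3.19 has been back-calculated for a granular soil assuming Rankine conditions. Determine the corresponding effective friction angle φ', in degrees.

31.5°

K_p = (1+sin φ)/(1−sin φ) ⇒ sin φ = (K_p − 1)/(K_p + 1) = 0.5227.
φ = arcsin(0.5227) = 31.51°.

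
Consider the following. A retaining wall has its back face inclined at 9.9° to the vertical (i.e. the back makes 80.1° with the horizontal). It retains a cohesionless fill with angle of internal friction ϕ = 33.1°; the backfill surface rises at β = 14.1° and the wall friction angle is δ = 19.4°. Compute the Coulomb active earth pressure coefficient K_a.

0.418

K_a = sin²(α+φ) / [sin²α · sin(α−δ) · (1 + √{sin(φ+δ)sin(φ−β) / (sin(α−δ)sin(α+β))})²].
With α = 80.1°, φ = 33.1°, δ = 19.4°, β = 14.1°: K_a = 0.4182.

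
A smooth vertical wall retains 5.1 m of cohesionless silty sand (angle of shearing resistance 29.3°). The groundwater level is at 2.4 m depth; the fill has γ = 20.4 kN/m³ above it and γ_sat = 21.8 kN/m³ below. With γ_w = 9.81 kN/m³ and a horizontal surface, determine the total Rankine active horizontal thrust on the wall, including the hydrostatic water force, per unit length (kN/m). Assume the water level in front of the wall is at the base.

116 kN/m

K_a = tan²(45° − φ/2) = 0.3428.
γ' = 21.8 − 9.81 = 11.99 kN/m³. Depth below WT = 2.7 m.
σ'_h at WT = K_a γ d_w = 16.79 kPa; at base = 16.79 + K_a γ' × 2.7 = 27.88 kPa.
P₁ (0–2.4 m) = ½×16.79×2.4 = 20.14. P₂ (2.4–5.1 m) = ½(16.79+27.88)×2.7 = 60.30.
P_w = ½ γ_w h₂² = 0.5×9.81×2.7² = 35.76. Total = 20.14+60.30+35.76 = 116.2 kN/m.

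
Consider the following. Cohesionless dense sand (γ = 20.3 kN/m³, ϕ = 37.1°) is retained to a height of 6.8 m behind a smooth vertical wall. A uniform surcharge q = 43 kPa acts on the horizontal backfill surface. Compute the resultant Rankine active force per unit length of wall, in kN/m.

K_a = tan²(45° − φ/2) = 0.2475.
Soil triangle: ½ K_a γ H² = 0.5×0.2475×20.3×6.8² = 116.2 kN/m.
Surcharge rectangle: K_a q H = 0.2475×43×6.8 = 72.37 kN/m.
Total = 116.2 + 72.37 = 188.5 kN/m.

189 kN/m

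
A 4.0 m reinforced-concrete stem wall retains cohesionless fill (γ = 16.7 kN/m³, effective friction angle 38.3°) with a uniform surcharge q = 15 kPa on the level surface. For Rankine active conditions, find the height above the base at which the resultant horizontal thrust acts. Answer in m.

K_a = 0.2347.
Triangular part P₁ = ½K_aγH² = 31.36 at H/3 = 1.333 m; rectangular part P₂ = K_a q H = 14.08 at H/2 = 2.000 m.
ȳ = (P₁·1.333 + P₂·2.000)/(P₁+P₂) = 1.540 m.

1.54 m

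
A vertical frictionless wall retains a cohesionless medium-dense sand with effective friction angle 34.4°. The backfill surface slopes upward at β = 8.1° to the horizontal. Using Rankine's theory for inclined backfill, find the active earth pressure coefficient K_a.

0.285

K_a = cos β · (cos β − √(cos²β − cos²φ)) / (cos β + √(cos²β − cos²φ)).
cos β = 0.9900, cos φ = 0.8251, √(cos²β − cos²φ) = 0.5471.
K_a = 0.9900 × (0.9900 − 0.5471)/(0.9900 + 0.5471) = 0.2853.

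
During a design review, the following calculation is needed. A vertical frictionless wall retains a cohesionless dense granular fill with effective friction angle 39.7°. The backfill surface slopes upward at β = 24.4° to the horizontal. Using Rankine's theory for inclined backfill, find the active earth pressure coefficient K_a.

K_a = cos β · (cos β − √(cos²β − cos²φ)) / (cos β + √(cos²β − cos²φ)).
cos β = 0.9107, cos φ = 0.7694, √(cos²β − cos²φ) = 0.4872.
K_a = 0.9107 × (0.9107 − 0.4872)/(0.9107 + 0.4872) = 0.2759.

0.276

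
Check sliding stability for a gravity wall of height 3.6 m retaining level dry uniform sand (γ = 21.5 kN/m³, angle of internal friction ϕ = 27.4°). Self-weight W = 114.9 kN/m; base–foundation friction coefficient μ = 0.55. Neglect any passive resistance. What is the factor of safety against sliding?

1.23

K_a = tan²(45° − 27.4°/2) = 0.3697.
P_a = ½K_aγH² = 0.5×0.3697×21.5×3.6² = 51.50 kN/m, acting at H/3 = 1.200 m above the base.
FS_sliding = μW / P_a = 0.55×114.9 / 51.50 = 1.227.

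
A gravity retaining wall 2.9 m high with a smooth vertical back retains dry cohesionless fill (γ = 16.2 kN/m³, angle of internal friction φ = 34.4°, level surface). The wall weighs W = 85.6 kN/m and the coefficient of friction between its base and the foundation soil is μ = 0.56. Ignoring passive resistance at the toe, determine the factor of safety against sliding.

2.53

K_a = tan²(45° − 34.4°/2) = 0.2780.
P_a = ½K_aγH² = 0.5×0.2780×16.2×2.9² = 18.94 kN/m, acting at H/3 = 0.9667 m above the base.
FS_sliding = μW / P_a = 0.56×85.6 / 18.94 = 2.531.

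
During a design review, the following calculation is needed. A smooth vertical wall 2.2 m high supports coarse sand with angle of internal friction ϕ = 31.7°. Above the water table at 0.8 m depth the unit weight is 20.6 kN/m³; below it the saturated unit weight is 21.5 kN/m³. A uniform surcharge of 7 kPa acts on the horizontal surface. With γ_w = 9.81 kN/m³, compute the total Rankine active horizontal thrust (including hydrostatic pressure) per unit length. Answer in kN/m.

K_a = tan²(45° − φ/2) = 0.3111.
γ' = 21.5 − 9.81 = 11.69 kN/m³. h₂ = H − d_w = 1.4 m.
σ'_h: at surface K_a·q = 2.177; at WT K_a(q+γd_w) = 7.304; at base K_a(q+γd_w+γ'h₂) = 12.39 kPa.
P₁ = ½(2.177+7.304)×0.8 = 3.793; P₂ = ½(7.304+12.39)×1.4 = 13.79; P_w = ½γ_w h₂² = 9.614.
Total = 3.793+13.79+9.614 = 27.20 kN/m.

27.2 kN/m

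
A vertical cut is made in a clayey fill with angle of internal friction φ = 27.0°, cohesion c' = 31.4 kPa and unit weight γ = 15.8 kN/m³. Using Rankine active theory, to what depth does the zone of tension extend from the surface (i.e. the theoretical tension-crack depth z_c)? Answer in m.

6.49 m

K_a = tan²(45° − 27.0°/2) = 0.3755; √K_a = 0.6128.
The active pressure is zero where K_a γ z = 2c√K_a, so z_c = 2c/(γ√K_a) = 2×31.4/(15.8×0.6128) = 6.486 m.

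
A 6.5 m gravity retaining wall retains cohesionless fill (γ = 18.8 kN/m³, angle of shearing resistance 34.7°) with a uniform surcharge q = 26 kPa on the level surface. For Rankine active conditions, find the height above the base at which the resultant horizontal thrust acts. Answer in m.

2.49 m

K_a = 0.2745.
Triangular part P₁ = ½K_aγH² = 109.0 at H/3 = 2.167 m; rectangular part P₂ = K_a q H = 46.39 at H/2 = 3.250 m.
ȳ = (P₁·2.167 + P₂·3.250)/(P₁+P₂) = 2.490 m.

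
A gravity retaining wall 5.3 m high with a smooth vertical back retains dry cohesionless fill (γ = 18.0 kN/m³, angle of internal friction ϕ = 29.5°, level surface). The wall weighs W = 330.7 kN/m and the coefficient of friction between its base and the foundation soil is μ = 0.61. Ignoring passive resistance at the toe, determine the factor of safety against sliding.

K_a = tan²(45° − 29.5°/2) = 0.3401.
P_a = ½K_aγH² = 0.5×0.3401×18.0×5.3² = 85.98 kN/m, acting at H/3 = 1.767 m above the base.
FS_sliding = μW / P_a = 0.61×330.7 / 85.98 = 2.346.

2.35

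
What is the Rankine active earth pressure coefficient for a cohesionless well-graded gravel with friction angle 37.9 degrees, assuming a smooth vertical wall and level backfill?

K_a = tan²(45° − φ/2) = tan²(26.05°) = 0.2389.

0.239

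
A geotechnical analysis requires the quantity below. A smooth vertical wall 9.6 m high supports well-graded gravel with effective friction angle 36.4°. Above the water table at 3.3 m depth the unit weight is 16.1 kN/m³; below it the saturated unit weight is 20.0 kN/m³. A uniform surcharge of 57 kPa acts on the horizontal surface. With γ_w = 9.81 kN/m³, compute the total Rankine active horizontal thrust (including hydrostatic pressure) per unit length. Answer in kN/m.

494 kN/m

K_a = tan²(45° − φ/2) = 0.2552.
γ' = 20.0 − 9.81 = 10.19 kN/m³. h₂ = H − d_w = 6.3 m.
σ'_h: at surface K_a·q = 14.54; at WT K_a(q+γd_w) = 28.10; at base K_a(q+γd_w+γ'h₂) = 44.48 kPa.
P₁ = ½(14.54+28.10)×3.3 = 70.36; P₂ = ½(28.10+44.48)×6.3 = 228.6; P_w = ½γ_w h₂² = 194.7.
Total = 70.36+228.6+194.7 = 493.7 kN/m.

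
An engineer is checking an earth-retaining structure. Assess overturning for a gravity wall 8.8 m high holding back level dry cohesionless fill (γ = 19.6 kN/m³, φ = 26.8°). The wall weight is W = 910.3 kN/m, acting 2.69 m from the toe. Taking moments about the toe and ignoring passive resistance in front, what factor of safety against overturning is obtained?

2.91

K_a = tan²(45° − 26.8°/2) = 0.3785.
P_a = ½K_aγH² = 0.5×0.3785×19.6×8.8² = 287.2 kN/m, acting at H/3 = 2.933 m above the base.
Overturning moment M_o = P_a × H/3 = 287.2 × 2.933 = 842.5.
Resisting moment M_r = W × 2.69 = 910.3 × 2.69 = 2449.
FS_overturning = M_r/M_o = 2449/842.5 = 2.906.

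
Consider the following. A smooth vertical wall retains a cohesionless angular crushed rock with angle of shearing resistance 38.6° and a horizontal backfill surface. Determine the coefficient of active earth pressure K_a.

K_a = tan²(45° − φ/2) = tan²(25.70°) = 0.2316.

0.232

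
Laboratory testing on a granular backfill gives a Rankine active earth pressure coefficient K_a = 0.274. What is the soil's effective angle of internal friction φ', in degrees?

34.7°

K_a = tan²(45° − φ/2) ⇒ 45° − φ/2 = arctan(√0.274) = 27.63°.
φ = 2(45° − 27.63°) = 34.74°.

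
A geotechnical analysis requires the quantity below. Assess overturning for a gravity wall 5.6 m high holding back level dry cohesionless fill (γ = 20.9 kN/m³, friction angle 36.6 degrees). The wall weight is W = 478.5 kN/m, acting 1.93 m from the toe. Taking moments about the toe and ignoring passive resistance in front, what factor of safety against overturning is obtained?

K_a = tan²(45° − 36.6°/2) = 0.2530.
P_a = ½K_aγH² = 0.5×0.2530×20.9×5.6² = 82.90 kN/m, acting at H/3 = 1.867 m above the base.
Overturning moment M_o = P_a × H/3 = 82.90 × 1.867 = 154.7.
Resisting moment M_r = W × 1.93 = 478.5 × 1.93 = 923.5.
FS_overturning = M_r/M_o = 923.5/154.7 = 5.968.

5.97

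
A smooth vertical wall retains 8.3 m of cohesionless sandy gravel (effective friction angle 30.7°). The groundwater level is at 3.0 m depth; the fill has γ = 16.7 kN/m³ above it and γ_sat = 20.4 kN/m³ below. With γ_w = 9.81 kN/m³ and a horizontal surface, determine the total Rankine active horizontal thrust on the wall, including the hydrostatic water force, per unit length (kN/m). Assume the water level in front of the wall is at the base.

296 kN/m

K_a = tan²(45° − φ/2) = 0.3240.
γ' = 20.4 − 9.81 = 10.59 kN/m³. Depth below WT = 5.3 m.
σ'_h at WT = K_a γ d_w = 16.23 kPa; at base = 16.23 + K_a γ' × 5.3 = 34.42 kPa.
P₁ (0–3.0 m) = ½×16.23×3.0 = 24.35. P₂ (3.0–8.3 m) = ½(16.23+34.42)×5.3 = 134.2.
P_w = ½ γ_w h₂² = 0.5×9.81×5.3² = 137.8. Total = 24.35+134.2+137.8 = 296.4 kN/m.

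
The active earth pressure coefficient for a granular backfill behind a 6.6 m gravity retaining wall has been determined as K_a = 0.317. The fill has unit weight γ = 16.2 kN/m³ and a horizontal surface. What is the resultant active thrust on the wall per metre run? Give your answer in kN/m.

112 kN/m

P = ½ K_a γ H² = 0.5 × 0.317 × 16.2 × 6.6² = 111.8 kN/m.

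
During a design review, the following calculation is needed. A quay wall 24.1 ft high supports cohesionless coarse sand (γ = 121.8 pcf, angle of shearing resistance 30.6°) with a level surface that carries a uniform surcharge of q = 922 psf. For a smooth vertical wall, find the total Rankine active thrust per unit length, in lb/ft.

18700 lb/ft

K_a = tan²(45° − φ/2) = 0.3253.
Soil triangle: ½ K_a γ H² = 0.5×0.3253×121.8×24.1² = 11510 lb/ft.
Surcharge rectangle: K_a q H = 0.3253×922×24.1 = 7229 lb/ft.
Total = 11510 + 7229 = 18740 lb/ft.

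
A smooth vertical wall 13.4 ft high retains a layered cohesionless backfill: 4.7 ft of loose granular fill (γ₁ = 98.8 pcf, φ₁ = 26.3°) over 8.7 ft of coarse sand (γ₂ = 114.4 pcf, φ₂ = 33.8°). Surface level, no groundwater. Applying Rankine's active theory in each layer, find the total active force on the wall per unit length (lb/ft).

2810 lb/ft

K_a1 = tan²(45°−26.3°/2) = 0.3859; K_a2 = tan²(45°−33.8°/2) = 0.2851.
Layer 1: σ at base = K_a1 γ₁ h₁ = 179.2 psf; P₁ = ½×179.2×4.7 = 421.1.
Layer 2: σ_v at top = γ₁h₁ = 464.4; σ_h top = K_a2×464.4 = 132.4; σ_h base = K_a2×(464.4+114.4×8.7) = 416.1.
P₂ = ½(132.4+416.1)×8.7 = 2386. Total P_a = 421.1+2386 = 2807 lb/ft.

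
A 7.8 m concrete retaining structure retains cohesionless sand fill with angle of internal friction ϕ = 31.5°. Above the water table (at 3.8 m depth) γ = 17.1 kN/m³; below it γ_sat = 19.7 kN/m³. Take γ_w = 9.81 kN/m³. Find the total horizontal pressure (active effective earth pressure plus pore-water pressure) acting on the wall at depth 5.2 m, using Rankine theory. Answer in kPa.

38.5 kPa

K_a = (1 − sin φ)/(1 + sin φ) = 0.3136.
γ' = 19.7 − 9.81 = 9.890 kN/m³.
Effective vertical stress at 5.2 m: σ'_v = 17.1×3.8 + 9.890×1.40 = 78.83 kPa.
σ'_h = K_a σ'_v = 0.3136 × 78.83 = 24.72 kPa; u = γ_w × 1.40 = 13.73 kPa.
Total σ_h = 24.72 + 13.73 = 38.46 kPa.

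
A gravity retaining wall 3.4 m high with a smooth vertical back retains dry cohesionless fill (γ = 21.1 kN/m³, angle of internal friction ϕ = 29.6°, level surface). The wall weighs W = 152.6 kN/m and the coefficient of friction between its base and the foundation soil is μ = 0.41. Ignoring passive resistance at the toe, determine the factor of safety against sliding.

1.51

K_a = tan²(45° − 29.6°/2) = 0.3387.
P_a = ½K_aγH² = 0.5×0.3387×21.1×3.4² = 41.31 kN/m, acting at H/3 = 1.133 m above the base.
FS_sliding = μW / P_a = 0.41×152.6 / 41.31 = 1.514.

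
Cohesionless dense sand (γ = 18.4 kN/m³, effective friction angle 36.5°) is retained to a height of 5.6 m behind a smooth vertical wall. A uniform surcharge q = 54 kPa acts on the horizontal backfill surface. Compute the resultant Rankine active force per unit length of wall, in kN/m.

K_a = tan²(45° − φ/2) = 0.2541.
Soil triangle: ½ K_a γ H² = 0.5×0.2541×18.4×5.6² = 73.30 kN/m.
Surcharge rectangle: K_a q H = 0.2541×54×5.6 = 76.83 kN/m.
Total = 73.30 + 76.83 = 150.1 kN/m.

150 kN/m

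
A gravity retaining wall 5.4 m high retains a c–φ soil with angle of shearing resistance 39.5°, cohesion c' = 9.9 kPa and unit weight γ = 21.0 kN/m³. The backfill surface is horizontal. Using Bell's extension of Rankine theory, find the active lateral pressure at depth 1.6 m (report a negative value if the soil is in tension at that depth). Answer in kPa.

-1.86 kPa

K_a = (1 − sin φ)/(1 + sin φ) = 0.2224.
σ_a = K_a γ z − 2c√K_a = 0.2224×21.0×1.6 − 2×9.9×0.4716 = -1.864 kPa.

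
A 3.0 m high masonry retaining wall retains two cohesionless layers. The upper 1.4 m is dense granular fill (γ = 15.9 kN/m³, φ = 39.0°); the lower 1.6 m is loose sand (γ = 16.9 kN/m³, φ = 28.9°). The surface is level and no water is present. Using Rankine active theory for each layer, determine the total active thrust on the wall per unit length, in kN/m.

K_a1 = tan²(45°−39.0°/2) = 0.2275; K_a2 = tan²(45°−28.9°/2) = 0.3484.
Layer 1: σ at base = K_a1 γ₁ h₁ = 5.064 kPa; P₁ = ½×5.064×1.4 = 3.545.
Layer 2: σ_v at top = γ₁h₁ = 22.26; σ_h top = K_a2×22.26 = 7.755; σ_h base = K_a2×(22.26+16.9×1.6) = 17.17.
P₂ = ½(7.755+17.17)×1.6 = 19.94. Total P_a = 3.545+19.94 = 23.49 kN/m.

23.5 kN/m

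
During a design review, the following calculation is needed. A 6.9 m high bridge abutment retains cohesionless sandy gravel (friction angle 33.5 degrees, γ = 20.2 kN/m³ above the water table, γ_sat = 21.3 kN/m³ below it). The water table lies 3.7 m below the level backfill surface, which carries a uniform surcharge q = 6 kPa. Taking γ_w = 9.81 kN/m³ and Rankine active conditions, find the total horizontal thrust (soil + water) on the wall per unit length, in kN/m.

188 kN/m

K_a = tan²(45° − φ/2) = 0.2887.
γ' = 21.3 − 9.81 = 11.49 kN/m³. h₂ = H − d_w = 3.2 m.
σ'_h: at surface K_a·q = 1.732; at WT K_a(q+γd_w) = 23.31; at base K_a(q+γd_w+γ'h₂) = 33.93 kPa.
P₁ = ½(1.732+23.31)×3.7 = 46.33; P₂ = ½(23.31+33.93)×3.2 = 91.58; P_w = ½γ_w h₂² = 50.23.
Total = 46.33+91.58+50.23 = 188.1 kN/m.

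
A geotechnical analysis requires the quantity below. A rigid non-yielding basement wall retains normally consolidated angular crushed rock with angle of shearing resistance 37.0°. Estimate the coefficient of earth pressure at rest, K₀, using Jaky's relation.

K₀ = 1 − sin φ' = 1 − sin 37.0° = 0.3982.

0.398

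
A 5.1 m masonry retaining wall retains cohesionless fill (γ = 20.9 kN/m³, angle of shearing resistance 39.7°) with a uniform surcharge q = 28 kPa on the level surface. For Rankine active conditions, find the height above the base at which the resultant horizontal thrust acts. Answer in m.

1.99 m

K_a = 0.2204.
Triangular part P₁ = ½K_aγH² = 59.91 at H/3 = 1.700 m; rectangular part P₂ = K_a q H = 31.48 at H/2 = 2.550 m.
ȳ = (P₁·1.700 + P₂·2.550)/(P₁+P₂) = 1.993 m.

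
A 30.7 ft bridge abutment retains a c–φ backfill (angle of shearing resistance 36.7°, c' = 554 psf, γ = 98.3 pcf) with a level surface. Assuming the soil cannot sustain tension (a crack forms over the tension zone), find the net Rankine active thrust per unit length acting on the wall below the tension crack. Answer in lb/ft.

K_a = 0.2519; √K_a = 0.5019.
Tension-crack depth z_c = 2c/(γ√K_a) = 2×554/(98.3×0.5019) = 22.46 ft.
σ_a at base = K_a γ H − 2c√K_a = 0.2519×98.3×30.7 − 2×554×0.5019 = 204.0 psf.
P_a = ½ × 204.0 × (H − z_c) = 0.5×204.0×8.240 = 840.5 lb/ft.

841 lb/ft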